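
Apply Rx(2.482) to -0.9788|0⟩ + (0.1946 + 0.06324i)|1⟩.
(-0.2572 - 0.1841i)|0⟩ + (0.06302 + 0.9465i)|1⟩

Rx(2.482) = [[cos(θ/2), −i·sin(θ/2)], [−i·sin(θ/2), cos(θ/2)]]; θ = 2.482, cos(θ/2) ≈ 0.32385, sin(θ/2) ≈ 0.946108.
With a = amp(|0⟩) = -0.9788 and b = amp(|1⟩) = (0.1946 + 0.06324i):
new amp(|0⟩) = (0.32385)·a + (-0.946108i)·b = (-0.2572 - 0.1841i)
new amp(|1⟩) = (-0.946108i)·a + (0.32385)·b = (0.06302 + 0.9465i)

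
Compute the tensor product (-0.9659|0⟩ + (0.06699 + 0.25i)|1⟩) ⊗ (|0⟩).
-0.9659|00⟩ + (0.06699 + 0.25i)|10⟩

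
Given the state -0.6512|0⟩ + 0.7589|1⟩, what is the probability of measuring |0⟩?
0.4241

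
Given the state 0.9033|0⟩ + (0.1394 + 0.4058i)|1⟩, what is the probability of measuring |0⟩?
0.816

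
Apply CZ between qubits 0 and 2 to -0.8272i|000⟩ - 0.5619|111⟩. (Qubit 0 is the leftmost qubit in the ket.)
-0.8272i|000⟩ + 0.5619|111⟩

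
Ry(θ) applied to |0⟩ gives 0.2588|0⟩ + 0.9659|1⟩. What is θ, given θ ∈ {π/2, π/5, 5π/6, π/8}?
5π/6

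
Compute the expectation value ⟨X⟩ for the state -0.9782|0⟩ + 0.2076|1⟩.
-0.4061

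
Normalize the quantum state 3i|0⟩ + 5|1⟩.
0.5145i|0⟩ + 0.8575|1⟩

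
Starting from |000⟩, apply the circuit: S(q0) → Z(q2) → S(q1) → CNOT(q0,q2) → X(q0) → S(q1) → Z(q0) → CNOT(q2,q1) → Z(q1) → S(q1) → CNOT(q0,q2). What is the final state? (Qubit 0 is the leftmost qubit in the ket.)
-|101⟩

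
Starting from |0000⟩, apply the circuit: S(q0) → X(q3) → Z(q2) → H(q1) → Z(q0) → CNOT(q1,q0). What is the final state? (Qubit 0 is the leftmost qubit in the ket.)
1/√2|0001⟩ + 1/√2|1101⟩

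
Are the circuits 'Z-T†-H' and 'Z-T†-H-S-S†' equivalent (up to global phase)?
Yes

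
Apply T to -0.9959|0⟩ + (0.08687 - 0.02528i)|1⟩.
-0.9959|0⟩ + (0.0793 + 0.04355i)|1⟩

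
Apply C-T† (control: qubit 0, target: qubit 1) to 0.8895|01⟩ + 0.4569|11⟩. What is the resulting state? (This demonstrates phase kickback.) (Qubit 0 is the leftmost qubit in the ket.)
0.8895|01⟩ + (0.3231 - 0.3231i)|11⟩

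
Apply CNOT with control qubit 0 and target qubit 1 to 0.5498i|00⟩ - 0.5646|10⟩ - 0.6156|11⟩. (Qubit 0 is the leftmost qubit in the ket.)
0.5498i|00⟩ - 0.6156|10⟩ - 0.5646|11⟩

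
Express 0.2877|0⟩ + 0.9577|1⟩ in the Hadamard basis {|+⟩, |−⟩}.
0.8806|+⟩ - 0.4738|−⟩

With |ψ⟩ = α|0⟩ + β|1⟩, the Hadamard-basis coefficients are ⟨+|ψ⟩ = (α + β)/√2 and ⟨−|ψ⟩ = (α − β)/√2.
Here α = 0.2877, β = 0.9577: (α + β)/√2 = 0.8806, (α − β)/√2 = -0.4738.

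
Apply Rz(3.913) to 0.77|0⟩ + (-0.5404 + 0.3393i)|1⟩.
(-0.2897 - 0.7134i)|0⟩ + (-0.1111 - 0.6283i)|1⟩

Rz(3.913) = [[e^(−iθ/2), 0], [0, e^(iθ/2)]] with e^(±iθ/2) = cos(θ/2) ± i·sin(θ/2); θ = 3.913, cos(θ/2) ≈ -0.376211, sin(θ/2) ≈ 0.926534.
With a = amp(|0⟩) = 0.77 and b = amp(|1⟩) = (-0.5404 + 0.3393i):
new amp(|0⟩) = (-0.376211 - 0.926534i)·a = (-0.2897 - 0.7134i)
new amp(|1⟩) = (-0.376211 + 0.926534i)·b = (-0.1111 - 0.6283i)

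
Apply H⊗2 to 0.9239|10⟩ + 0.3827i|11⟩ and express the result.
(0.462 + 0.1914i)|00⟩ + (0.462 - 0.1914i)|01⟩ + (-0.462 - 0.1914i)|10⟩ + (-0.462 + 0.1914i)|11⟩

H⊗2 gives amp(|y⟩) = (1/2) Σ_x (−1)^(x·y) amp(|x⟩), where x·y is the number of positions in which both x and y have a 1.
|00⟩: (0.9239 + 0.3827i)/2 = (0.462 + 0.1914i)
|01⟩: (0.9239 - 0.3827i)/2 = (0.462 - 0.1914i)
|10⟩: (-0.9239 - 0.3827i)/2 = (-0.462 - 0.1914i)
|11⟩: (-0.9239 + 0.3827i)/2 = (-0.462 + 0.1914i)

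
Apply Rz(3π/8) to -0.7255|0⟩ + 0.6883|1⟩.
(-0.6032 + 0.4031i)|0⟩ + (0.5723 + 0.3824i)|1⟩

Rz(3π/8) = [[e^(−iθ/2), 0], [0, e^(iθ/2)]] with e^(±iθ/2) = cos(θ/2) ± i·sin(θ/2); θ = 3π/8, cos(θ/2) ≈ 0.83147, sin(θ/2) ≈ 0.55557.
With a = amp(|0⟩) = -0.7255 and b = amp(|1⟩) = 0.6883:
new amp(|0⟩) = (0.83147 - 0.55557i)·a = (-0.6032 + 0.4031i)
new amp(|1⟩) = (0.83147 + 0.55557i)·b = (0.5723 + 0.3824i)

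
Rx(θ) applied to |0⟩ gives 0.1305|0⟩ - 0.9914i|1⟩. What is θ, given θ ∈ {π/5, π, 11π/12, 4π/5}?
11π/12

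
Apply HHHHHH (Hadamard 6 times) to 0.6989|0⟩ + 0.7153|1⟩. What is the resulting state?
0.6989|0⟩ + 0.7153|1⟩

H² = I, so an even number of Hadamards cancels: H^6 = I and the state is unchanged.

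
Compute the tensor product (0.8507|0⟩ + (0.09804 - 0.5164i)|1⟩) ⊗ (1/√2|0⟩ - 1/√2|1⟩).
0.6015|00⟩ - 0.6015|01⟩ + (0.06932 - 0.3651i)|10⟩ + (-0.06932 + 0.3651i)|11⟩

amp(|b₁b₂…⟩) = product of the factor amplitudes for bits b₁, b₂, …; only kets whose every factor amplitude is nonzero survive.
|00⟩: (0.8507)(1/√2) = 0.6015
|01⟩: (0.8507)(-1/√2) = -0.6015
|10⟩: (0.09804 - 0.5164i)(1/√2) = (0.06932 - 0.3651i)
|11⟩: (0.09804 - 0.5164i)(-1/√2) = (-0.06932 + 0.3651i)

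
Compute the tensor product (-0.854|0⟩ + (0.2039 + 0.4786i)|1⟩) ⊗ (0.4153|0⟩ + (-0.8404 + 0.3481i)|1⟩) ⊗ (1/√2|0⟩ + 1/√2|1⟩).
-0.2508|000⟩ - 0.2508|001⟩ + (0.5075 - 0.2102i)|010⟩ + (0.5075 - 0.2102i)|011⟩ + (0.05988 + 0.1405i)|100⟩ + (0.05988 + 0.1405i)|101⟩ + (-0.239 - 0.2342i)|110⟩ + (-0.239 - 0.2342i)|111⟩

amp(|b₁b₂…⟩) = product of the factor amplitudes for bits b₁, b₂, …; only kets whose every factor amplitude is nonzero survive.
|000⟩: (-0.854)(0.4153)(1/√2) = -0.2508
|001⟩: (-0.854)(0.4153)(1/√2) = -0.2508
|010⟩: (-0.854)(-0.8404 + 0.3481i)(1/√2) = (0.5075 - 0.2102i)
|011⟩: (-0.854)(-0.8404 + 0.3481i)(1/√2) = (0.5075 - 0.2102i)
|100⟩: (0.2039 + 0.4786i)(0.4153)(1/√2) = (0.05988 + 0.1405i)
|101⟩: (0.2039 + 0.4786i)(0.4153)(1/√2) = (0.05988 + 0.1405i)
|110⟩: (0.2039 + 0.4786i)(-0.8404 + 0.3481i)(1/√2) = (-0.239 - 0.2342i)
|111⟩: (0.2039 + 0.4786i)(-0.8404 + 0.3481i)(1/√2) = (-0.239 - 0.2342i)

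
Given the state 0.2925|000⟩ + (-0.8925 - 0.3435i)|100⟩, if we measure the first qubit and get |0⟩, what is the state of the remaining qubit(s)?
|00⟩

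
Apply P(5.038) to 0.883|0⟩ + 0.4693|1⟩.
0.883|0⟩ + (0.1501 - 0.4446i)|1⟩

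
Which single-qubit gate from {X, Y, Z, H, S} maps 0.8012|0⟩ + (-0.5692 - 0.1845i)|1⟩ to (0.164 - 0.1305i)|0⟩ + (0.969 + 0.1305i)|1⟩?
H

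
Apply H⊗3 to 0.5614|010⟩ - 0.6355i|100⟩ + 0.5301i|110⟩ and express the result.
(0.1985 - 0.03726i)|000⟩ + (0.1985 - 0.03726i)|001⟩ + (-0.1985 - 0.4121i)|010⟩ + (-0.1985 - 0.4121i)|011⟩ + (0.1985 + 0.03726i)|100⟩ + (0.1985 + 0.03726i)|101⟩ + (-0.1985 + 0.4121i)|110⟩ + (-0.1985 + 0.4121i)|111⟩

H⊗3 gives amp(|y⟩) = (1/2√2) Σ_x (−1)^(x·y) amp(|x⟩), where x·y is the number of positions in which both x and y have a 1.
|000⟩: (0.5614 - 0.6355i + 0.5301i)/(2√2) = (0.1985 - 0.03726i)
|001⟩: (0.5614 - 0.6355i + 0.5301i)/(2√2) = (0.1985 - 0.03726i)
|010⟩: (-0.5614 - 0.6355i - 0.5301i)/(2√2) = (-0.1985 - 0.4121i)
|011⟩: (-0.5614 - 0.6355i - 0.5301i)/(2√2) = (-0.1985 - 0.4121i)
|100⟩: (0.5614 + 0.6355i - 0.5301i)/(2√2) = (0.1985 + 0.03726i)
|101⟩: (0.5614 + 0.6355i - 0.5301i)/(2√2) = (0.1985 + 0.03726i)
|110⟩: (-0.5614 + 0.6355i + 0.5301i)/(2√2) = (-0.1985 + 0.4121i)
|111⟩: (-0.5614 + 0.6355i + 0.5301i)/(2√2) = (-0.1985 + 0.4121i)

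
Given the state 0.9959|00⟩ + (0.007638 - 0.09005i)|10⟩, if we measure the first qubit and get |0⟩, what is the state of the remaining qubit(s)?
|0⟩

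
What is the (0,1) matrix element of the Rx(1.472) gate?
-0.6713i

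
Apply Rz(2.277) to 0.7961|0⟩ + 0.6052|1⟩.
(0.3335 - 0.7229i)|0⟩ + (0.2536 + 0.5495i)|1⟩

Rz(2.277) = [[e^(−iθ/2), 0], [0, e^(iθ/2)]] with e^(±iθ/2) = cos(θ/2) ± i·sin(θ/2); θ = 2.277, cos(θ/2) ≈ 0.418957, sin(θ/2) ≈ 0.908006.
With a = amp(|0⟩) = 0.7961 and b = amp(|1⟩) = 0.6052:
new amp(|0⟩) = (0.418957 - 0.908006i)·a = (0.3335 - 0.7229i)
new amp(|1⟩) = (0.418957 + 0.908006i)·b = (0.2536 + 0.5495i)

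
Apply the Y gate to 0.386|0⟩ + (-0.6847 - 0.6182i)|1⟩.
(-0.6182 + 0.6847i)|0⟩ + 0.386i|1⟩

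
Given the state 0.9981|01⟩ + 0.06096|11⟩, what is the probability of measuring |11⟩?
0.003716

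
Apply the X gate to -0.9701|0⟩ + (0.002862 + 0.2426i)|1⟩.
(0.002862 + 0.2426i)|0⟩ - 0.9701|1⟩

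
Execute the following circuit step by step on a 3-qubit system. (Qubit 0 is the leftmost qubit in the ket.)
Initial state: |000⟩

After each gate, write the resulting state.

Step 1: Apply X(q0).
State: |100⟩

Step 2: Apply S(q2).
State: |100⟩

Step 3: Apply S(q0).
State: i|100⟩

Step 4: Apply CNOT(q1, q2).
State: i|100⟩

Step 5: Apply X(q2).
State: i|101⟩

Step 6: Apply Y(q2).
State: |100⟩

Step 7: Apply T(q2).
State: |100⟩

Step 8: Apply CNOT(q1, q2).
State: |100⟩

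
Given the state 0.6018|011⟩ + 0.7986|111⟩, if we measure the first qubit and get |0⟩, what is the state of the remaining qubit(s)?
|11⟩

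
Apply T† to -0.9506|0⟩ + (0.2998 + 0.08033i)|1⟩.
-0.9506|0⟩ + (0.2688 - 0.1552i)|1⟩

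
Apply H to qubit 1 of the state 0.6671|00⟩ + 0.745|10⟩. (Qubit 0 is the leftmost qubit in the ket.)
0.4717|00⟩ + 0.4717|01⟩ + 0.5268|10⟩ + 0.5268|11⟩

H on qubit 1 mixes each pair of kets that differ only in qubit 1: amplitudes (a, b) of (|…0…⟩, |…1…⟩) become ((a + b)/√2, (a − b)/√2). Kets absent from the input have amplitude 0.
(|00⟩, |01⟩): (a, b) = (0.6671, 0) → (0.4717, 0.4717)
(|10⟩, |11⟩): (a, b) = (0.745, 0) → (0.5268, 0.5268)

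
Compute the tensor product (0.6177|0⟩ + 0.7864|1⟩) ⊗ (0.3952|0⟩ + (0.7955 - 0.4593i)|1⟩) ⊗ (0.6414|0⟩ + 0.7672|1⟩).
0.1566|000⟩ + 0.1873|001⟩ + (0.3152 - 0.182i)|010⟩ + (0.377 - 0.2177i)|011⟩ + 0.1993|100⟩ + 0.2384|101⟩ + (0.4012 - 0.2317i)|110⟩ + (0.4799 - 0.2771i)|111⟩

amp(|b₁b₂…⟩) = product of the factor amplitudes for bits b₁, b₂, …; only kets whose every factor amplitude is nonzero survive.
|000⟩: (0.6177)(0.3952)(0.6414) = 0.1566
|001⟩: (0.6177)(0.3952)(0.7672) = 0.1873
|010⟩: (0.6177)(0.7955 - 0.4593i)(0.6414) = (0.3152 - 0.182i)
|011⟩: (0.6177)(0.7955 - 0.4593i)(0.7672) = (0.377 - 0.2177i)
|100⟩: (0.7864)(0.3952)(0.6414) = 0.1993
|101⟩: (0.7864)(0.3952)(0.7672) = 0.2384
|110⟩: (0.7864)(0.7955 - 0.4593i)(0.6414) = (0.4012 - 0.2317i)
|111⟩: (0.7864)(0.7955 - 0.4593i)(0.7672) = (0.4799 - 0.2771i)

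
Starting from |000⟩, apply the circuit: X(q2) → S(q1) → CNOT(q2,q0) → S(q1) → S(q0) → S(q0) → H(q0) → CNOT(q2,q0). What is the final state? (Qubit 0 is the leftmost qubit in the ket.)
1/√2|001⟩ - 1/√2|101⟩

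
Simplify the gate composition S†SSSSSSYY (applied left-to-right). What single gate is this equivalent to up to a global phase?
S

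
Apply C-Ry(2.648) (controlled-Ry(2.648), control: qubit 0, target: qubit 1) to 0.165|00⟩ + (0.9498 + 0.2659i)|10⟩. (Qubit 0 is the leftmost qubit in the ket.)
0.165|00⟩ + (0.232 + 0.06496i)|10⟩ + (0.921 + 0.2578i)|11⟩

C-Ry(2.648) leaves the control-|0⟩ kets |00⟩, |01⟩ unchanged and applies Ry(2.648) to qubit 1 on the control-|1⟩ pair (|10⟩, |11⟩).
Ry(2.648) = [[cos(θ/2), −sin(θ/2)], [sin(θ/2), cos(θ/2)]]; θ = 2.648, cos(θ/2) ≈ 0.244299, sin(θ/2) ≈ 0.9697.
With a = amp(|10⟩) = (0.9498 + 0.2659i) and b = amp(|11⟩) = 0:
new amp(|10⟩) = (0.244299)·a + (-0.9697)·b = (0.232 + 0.06496i)
new amp(|11⟩) = (0.9697)·a + (0.244299)·b = (0.921 + 0.2578i)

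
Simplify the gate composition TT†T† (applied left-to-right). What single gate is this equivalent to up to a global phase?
T†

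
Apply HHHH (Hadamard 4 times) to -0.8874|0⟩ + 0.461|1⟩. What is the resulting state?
-0.8874|0⟩ + 0.461|1⟩

H² = I, so an even number of Hadamards cancels: H^4 = I and the state is unchanged.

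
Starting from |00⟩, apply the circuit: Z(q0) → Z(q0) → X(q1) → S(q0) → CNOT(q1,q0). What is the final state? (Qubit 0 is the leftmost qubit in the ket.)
|11⟩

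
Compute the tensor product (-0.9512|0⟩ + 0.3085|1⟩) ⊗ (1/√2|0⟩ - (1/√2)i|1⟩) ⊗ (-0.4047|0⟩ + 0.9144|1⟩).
0.2722|000⟩ - 0.615|001⟩ - 0.2722i|010⟩ + 0.615i|011⟩ - 0.08828|100⟩ + 0.1995|101⟩ + 0.08828i|110⟩ - 0.1995i|111⟩

amp(|b₁b₂…⟩) = product of the factor amplitudes for bits b₁, b₂, …; only kets whose every factor amplitude is nonzero survive.
|000⟩: (-0.9512)(1/√2)(-0.4047) = 0.2722
|001⟩: (-0.9512)(1/√2)(0.9144) = -0.615
|010⟩: (-0.9512)(-(1/√2)i)(-0.4047) = -0.2722i
|011⟩: (-0.9512)(-(1/√2)i)(0.9144) = 0.615i
|100⟩: (0.3085)(1/√2)(-0.4047) = -0.08828
|101⟩: (0.3085)(1/√2)(0.9144) = 0.1995
|110⟩: (0.3085)(-(1/√2)i)(-0.4047) = 0.08828i
|111⟩: (0.3085)(-(1/√2)i)(0.9144) = -0.1995i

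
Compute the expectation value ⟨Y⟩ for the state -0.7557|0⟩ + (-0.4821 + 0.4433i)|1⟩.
-0.67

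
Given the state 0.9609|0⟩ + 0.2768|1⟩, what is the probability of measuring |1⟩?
0.07662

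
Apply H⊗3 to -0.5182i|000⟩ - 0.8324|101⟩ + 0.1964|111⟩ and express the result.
(-0.2249 - 0.1832i)|000⟩ + (0.2249 - 0.1832i)|001⟩ + (-0.3637 - 0.1832i)|010⟩ + (0.3637 - 0.1832i)|011⟩ + (0.2249 - 0.1832i)|100⟩ + (-0.2249 - 0.1832i)|101⟩ + (0.3637 - 0.1832i)|110⟩ + (-0.3637 - 0.1832i)|111⟩

H⊗3 gives amp(|y⟩) = (1/2√2) Σ_x (−1)^(x·y) amp(|x⟩), where x·y is the number of positions in which both x and y have a 1.
|000⟩: (-0.5182i - 0.8324 + 0.1964)/(2√2) = (-0.2249 - 0.1832i)
|001⟩: (-0.5182i + 0.8324 - 0.1964)/(2√2) = (0.2249 - 0.1832i)
|010⟩: (-0.5182i - 0.8324 - 0.1964)/(2√2) = (-0.3637 - 0.1832i)
|011⟩: (-0.5182i + 0.8324 + 0.1964)/(2√2) = (0.3637 - 0.1832i)
|100⟩: (-0.5182i + 0.8324 - 0.1964)/(2√2) = (0.2249 - 0.1832i)
|101⟩: (-0.5182i - 0.8324 + 0.1964)/(2√2) = (-0.2249 - 0.1832i)
|110⟩: (-0.5182i + 0.8324 + 0.1964)/(2√2) = (0.3637 - 0.1832i)
|111⟩: (-0.5182i - 0.8324 - 0.1964)/(2√2) = (-0.3637 - 0.1832i)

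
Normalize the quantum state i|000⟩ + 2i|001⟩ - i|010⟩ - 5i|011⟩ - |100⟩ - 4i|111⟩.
0.1443i|000⟩ + 0.2887i|001⟩ - 0.1443i|010⟩ - 0.7217i|011⟩ - 0.1443|100⟩ - (1/√3)i|111⟩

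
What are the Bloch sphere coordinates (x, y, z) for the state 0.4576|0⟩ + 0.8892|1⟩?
(0.8138, 0, -0.5813)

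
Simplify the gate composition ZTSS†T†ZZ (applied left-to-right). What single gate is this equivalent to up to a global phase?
Z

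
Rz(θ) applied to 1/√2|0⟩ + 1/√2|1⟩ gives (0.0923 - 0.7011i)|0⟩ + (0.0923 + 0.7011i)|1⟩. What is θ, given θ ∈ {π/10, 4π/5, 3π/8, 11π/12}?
11π/12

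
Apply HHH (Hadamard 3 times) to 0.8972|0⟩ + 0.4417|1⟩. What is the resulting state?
0.9467|0⟩ + 0.3221|1⟩

H² = I, so H^3 = H: a single Hadamard. With (a, b) = (0.8972, 0.4417), H gives ((a + b)/√2, (a − b)/√2) = (0.9467, 0.3221).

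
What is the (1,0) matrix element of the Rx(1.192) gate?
-0.5613i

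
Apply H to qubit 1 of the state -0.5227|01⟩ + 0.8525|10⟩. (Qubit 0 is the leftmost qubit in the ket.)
-0.3696|00⟩ + 0.3696|01⟩ + 0.6028|10⟩ + 0.6028|11⟩

H on qubit 1 mixes each pair of kets that differ only in qubit 1: amplitudes (a, b) of (|…0…⟩, |…1…⟩) become ((a + b)/√2, (a − b)/√2). Kets absent from the input have amplitude 0.
(|00⟩, |01⟩): (a, b) = (0, -0.5227) → (-0.3696, 0.3696)
(|10⟩, |11⟩): (a, b) = (0.8525, 0) → (0.6028, 0.6028)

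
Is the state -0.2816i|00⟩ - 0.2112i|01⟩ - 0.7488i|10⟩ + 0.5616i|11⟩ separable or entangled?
Entangled

Writing the state as a|00⟩ + b|01⟩ + c|10⟩ + d|11⟩, it is a product state iff ad − bc = 0.
Here (a, b, c, d) = (-0.2816i, -0.2112i, -0.7488i, 0.5616i): ad − bc = (-0.2816i)(0.5616i) − (-0.2112i)(-0.7488i) = 0.3163 ≠ 0, so the state is entangled.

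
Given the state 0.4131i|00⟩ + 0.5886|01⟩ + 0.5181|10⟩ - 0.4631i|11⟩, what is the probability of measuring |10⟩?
0.2684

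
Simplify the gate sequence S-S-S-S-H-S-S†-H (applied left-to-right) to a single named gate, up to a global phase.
I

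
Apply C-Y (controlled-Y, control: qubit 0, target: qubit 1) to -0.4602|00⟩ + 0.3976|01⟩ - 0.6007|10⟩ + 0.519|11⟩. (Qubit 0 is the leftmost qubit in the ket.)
-0.4602|00⟩ + 0.3976|01⟩ - 0.519i|10⟩ - 0.6007i|11⟩

C-Y leaves the control-|0⟩ kets |00⟩, |01⟩ unchanged and applies Y to qubit 1 on the control-|1⟩ pair (|10⟩, |11⟩).
Y = [[0, -i], [i, 0]].
With a = amp(|10⟩) = -0.6007 and b = amp(|11⟩) = 0.519:
new amp(|10⟩) = (-i)·b = -0.519i
new amp(|11⟩) = (i)·a = -0.6007i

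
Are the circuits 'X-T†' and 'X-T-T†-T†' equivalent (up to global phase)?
Yes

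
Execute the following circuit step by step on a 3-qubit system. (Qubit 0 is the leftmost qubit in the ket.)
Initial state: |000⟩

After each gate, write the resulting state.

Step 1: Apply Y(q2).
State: i|001⟩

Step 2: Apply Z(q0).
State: i|001⟩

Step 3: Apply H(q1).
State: (1/√2)i|001⟩ + (1/√2)i|011⟩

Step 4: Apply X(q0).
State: (1/√2)i|101⟩ + (1/√2)i|111⟩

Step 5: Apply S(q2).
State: -1/√2|101⟩ - 1/√2|111⟩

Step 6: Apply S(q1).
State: -1/√2|101⟩ - (1/√2)i|111⟩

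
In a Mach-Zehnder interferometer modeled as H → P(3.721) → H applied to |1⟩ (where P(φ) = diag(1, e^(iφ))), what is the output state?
(0.9184 + 0.2738i)|0⟩ + (0.08161 - 0.2738i)|1⟩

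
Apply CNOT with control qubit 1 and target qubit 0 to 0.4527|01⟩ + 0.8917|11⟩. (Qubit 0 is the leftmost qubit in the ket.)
0.8917|01⟩ + 0.4527|11⟩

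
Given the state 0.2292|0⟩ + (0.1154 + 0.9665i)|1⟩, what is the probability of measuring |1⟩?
0.9474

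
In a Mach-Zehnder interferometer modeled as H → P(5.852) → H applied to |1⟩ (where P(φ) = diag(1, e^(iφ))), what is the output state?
(0.04576 + 0.209i)|0⟩ + (0.9542 - 0.209i)|1⟩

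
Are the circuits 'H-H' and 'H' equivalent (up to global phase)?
No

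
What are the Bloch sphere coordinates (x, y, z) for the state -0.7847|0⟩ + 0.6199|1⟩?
(-0.9729, 0, 0.2315)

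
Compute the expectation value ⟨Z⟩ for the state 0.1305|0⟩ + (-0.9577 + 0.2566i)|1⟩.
-0.966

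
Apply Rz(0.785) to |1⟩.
(0.924 + 0.3825i)|1⟩

Rz(0.785) = [[e^(−iθ/2), 0], [0, e^(iθ/2)]] with e^(±iθ/2) = cos(θ/2) ± i·sin(θ/2); θ = 0.785, cos(θ/2) ≈ 0.923956, sin(θ/2) ≈ 0.382499.
With a = amp(|0⟩) = 0 and b = amp(|1⟩) = 1:
new amp(|0⟩) = (0.923956 - 0.382499i)·a = 0
new amp(|1⟩) = (0.923956 + 0.382499i)·b = (0.924 + 0.3825i)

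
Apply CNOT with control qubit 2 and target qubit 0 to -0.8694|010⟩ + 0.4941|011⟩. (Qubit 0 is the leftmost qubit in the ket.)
-0.8694|010⟩ + 0.4941|111⟩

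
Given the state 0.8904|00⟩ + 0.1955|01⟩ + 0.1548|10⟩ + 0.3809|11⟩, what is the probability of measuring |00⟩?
0.7928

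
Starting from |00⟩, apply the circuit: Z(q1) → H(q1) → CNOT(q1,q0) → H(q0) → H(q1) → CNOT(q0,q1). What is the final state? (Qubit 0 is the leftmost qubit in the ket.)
1/√2|00⟩ + 1/√2|10⟩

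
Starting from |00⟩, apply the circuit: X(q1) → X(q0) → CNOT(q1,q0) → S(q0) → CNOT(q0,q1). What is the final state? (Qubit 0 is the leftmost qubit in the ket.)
|01⟩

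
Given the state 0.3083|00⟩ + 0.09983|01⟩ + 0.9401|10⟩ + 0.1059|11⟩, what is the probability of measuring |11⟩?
0.01121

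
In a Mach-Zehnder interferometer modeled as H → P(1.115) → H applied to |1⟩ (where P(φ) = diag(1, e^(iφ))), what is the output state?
(0.2799 - 0.449i)|0⟩ + (0.7201 + 0.449i)|1⟩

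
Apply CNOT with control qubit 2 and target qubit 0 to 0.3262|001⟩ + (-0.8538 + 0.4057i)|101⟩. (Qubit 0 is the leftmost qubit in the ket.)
(-0.8538 + 0.4057i)|001⟩ + 0.3262|101⟩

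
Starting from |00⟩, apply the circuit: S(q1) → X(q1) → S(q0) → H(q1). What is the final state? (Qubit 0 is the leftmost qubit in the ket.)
1/√2|00⟩ - 1/√2|01⟩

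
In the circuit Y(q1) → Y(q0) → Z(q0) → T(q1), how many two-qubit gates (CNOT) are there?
0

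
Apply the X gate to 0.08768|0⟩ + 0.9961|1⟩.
0.9961|0⟩ + 0.08768|1⟩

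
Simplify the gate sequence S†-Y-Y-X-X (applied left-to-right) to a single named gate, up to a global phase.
S†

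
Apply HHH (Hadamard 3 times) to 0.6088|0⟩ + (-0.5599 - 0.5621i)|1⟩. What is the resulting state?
(0.03458 - 0.3975i)|0⟩ + (0.8264 + 0.3975i)|1⟩

H² = I, so H^3 = H: a single Hadamard. With (a, b) = (0.6088, (-0.5599 - 0.5621i)), H gives ((a + b)/√2, (a − b)/√2) = ((0.03458 - 0.3975i), (0.8264 + 0.3975i)).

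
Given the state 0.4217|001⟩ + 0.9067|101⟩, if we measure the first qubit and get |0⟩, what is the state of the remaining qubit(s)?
|01⟩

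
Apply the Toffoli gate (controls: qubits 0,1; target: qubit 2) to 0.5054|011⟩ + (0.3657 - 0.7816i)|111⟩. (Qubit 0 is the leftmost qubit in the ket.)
0.5054|011⟩ + (0.3657 - 0.7816i)|110⟩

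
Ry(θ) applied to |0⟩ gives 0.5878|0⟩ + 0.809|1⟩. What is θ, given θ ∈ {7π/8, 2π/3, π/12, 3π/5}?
3π/5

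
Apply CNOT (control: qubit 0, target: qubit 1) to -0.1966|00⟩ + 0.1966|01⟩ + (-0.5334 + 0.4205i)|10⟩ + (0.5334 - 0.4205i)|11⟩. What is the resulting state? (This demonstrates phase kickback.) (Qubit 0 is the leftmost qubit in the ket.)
-0.1966|00⟩ + 0.1966|01⟩ + (0.5334 - 0.4205i)|10⟩ + (-0.5334 + 0.4205i)|11⟩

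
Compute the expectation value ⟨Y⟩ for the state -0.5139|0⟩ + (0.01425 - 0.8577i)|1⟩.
0.8815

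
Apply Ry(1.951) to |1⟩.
-0.828|0⟩ + 0.5608|1⟩

Ry(1.951) = [[cos(θ/2), −sin(θ/2)], [sin(θ/2), cos(θ/2)]]; θ = 1.951, cos(θ/2) ≈ 0.560754, sin(θ/2) ≈ 0.827982.
With a = amp(|0⟩) = 0 and b = amp(|1⟩) = 1:
new amp(|0⟩) = (0.560754)·a + (-0.827982)·b = -0.828
new amp(|1⟩) = (0.827982)·a + (0.560754)·b = 0.5608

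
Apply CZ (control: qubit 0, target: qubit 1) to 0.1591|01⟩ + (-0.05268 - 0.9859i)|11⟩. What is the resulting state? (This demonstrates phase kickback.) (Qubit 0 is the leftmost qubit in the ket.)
0.1591|01⟩ + (0.05268 + 0.9859i)|11⟩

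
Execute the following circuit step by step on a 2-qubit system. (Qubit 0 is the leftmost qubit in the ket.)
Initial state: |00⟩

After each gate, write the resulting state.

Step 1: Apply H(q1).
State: 1/√2|00⟩ + 1/√2|01⟩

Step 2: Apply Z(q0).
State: 1/√2|00⟩ + 1/√2|01⟩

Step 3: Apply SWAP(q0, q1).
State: 1/√2|00⟩ + 1/√2|10⟩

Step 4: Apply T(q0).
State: 1/√2|00⟩ + (1/2 + (1/2)i)|10⟩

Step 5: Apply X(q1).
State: 1/√2|01⟩ + (1/2 + (1/2)i)|11⟩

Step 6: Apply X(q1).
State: 1/√2|00⟩ + (1/2 + (1/2)i)|10⟩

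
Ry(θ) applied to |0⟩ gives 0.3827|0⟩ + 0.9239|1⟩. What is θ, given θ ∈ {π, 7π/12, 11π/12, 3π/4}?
3π/4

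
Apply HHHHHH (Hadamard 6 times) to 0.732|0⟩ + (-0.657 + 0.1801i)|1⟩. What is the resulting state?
0.732|0⟩ + (-0.657 + 0.1801i)|1⟩

H² = I, so an even number of Hadamards cancels: H^6 = I and the state is unchanged.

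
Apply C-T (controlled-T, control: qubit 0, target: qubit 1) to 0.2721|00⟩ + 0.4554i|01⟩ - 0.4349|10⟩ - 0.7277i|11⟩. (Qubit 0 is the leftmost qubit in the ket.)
0.2721|00⟩ + 0.4554i|01⟩ - 0.4349|10⟩ + (0.5146 - 0.5146i)|11⟩

C-T leaves the control-|0⟩ kets |00⟩, |01⟩ unchanged and applies T to qubit 1 on the control-|1⟩ pair (|10⟩, |11⟩).
T = [[1, 0], [0, (1/√2 + (1/√2)i)]].
With a = amp(|10⟩) = -0.4349 and b = amp(|11⟩) = -0.7277i:
new amp(|10⟩) = (1)·a = -0.4349
new amp(|11⟩) = (1/√2 + (1/√2)i)·b = (0.5146 - 0.5146i)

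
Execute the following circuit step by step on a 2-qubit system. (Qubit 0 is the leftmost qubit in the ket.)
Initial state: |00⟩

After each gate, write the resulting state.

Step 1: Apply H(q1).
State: 1/√2|00⟩ + 1/√2|01⟩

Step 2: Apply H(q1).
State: |00⟩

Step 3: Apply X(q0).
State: |10⟩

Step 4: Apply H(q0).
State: 1/√2|00⟩ - 1/√2|10⟩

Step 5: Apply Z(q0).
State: 1/√2|00⟩ + 1/√2|10⟩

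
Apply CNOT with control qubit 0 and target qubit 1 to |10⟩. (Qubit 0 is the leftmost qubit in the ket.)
|11⟩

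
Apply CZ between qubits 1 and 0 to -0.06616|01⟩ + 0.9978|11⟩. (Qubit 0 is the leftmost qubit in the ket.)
-0.06616|01⟩ - 0.9978|11⟩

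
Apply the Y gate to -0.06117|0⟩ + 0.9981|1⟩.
-0.9981i|0⟩ - 0.06117i|1⟩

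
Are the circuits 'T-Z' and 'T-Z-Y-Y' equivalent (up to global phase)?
Yes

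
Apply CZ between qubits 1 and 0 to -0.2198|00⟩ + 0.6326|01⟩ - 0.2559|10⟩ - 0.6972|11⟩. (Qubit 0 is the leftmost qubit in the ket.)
-0.2198|00⟩ + 0.6326|01⟩ - 0.2559|10⟩ + 0.6972|11⟩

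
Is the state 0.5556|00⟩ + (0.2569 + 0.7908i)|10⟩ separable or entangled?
Separable

Writing the state as a|00⟩ + b|01⟩ + c|10⟩ + d|11⟩, it is a product state iff ad − bc = 0.
Here (a, b, c, d) = (0.5556, 0, (0.2569 + 0.7908i), 0): ad − bc = (0.5556)(0) − (0)(0.2569 + 0.7908i) = 0, so the state is separable.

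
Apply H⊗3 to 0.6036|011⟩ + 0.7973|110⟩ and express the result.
0.4953|000⟩ + 0.06848|001⟩ - 0.4953|010⟩ - 0.06848|011⟩ - 0.06848|100⟩ - 0.4953|101⟩ + 0.06848|110⟩ + 0.4953|111⟩

H⊗3 gives amp(|y⟩) = (1/2√2) Σ_x (−1)^(x·y) amp(|x⟩), where x·y is the number of positions in which both x and y have a 1.
|000⟩: (0.6036 + 0.7973)/(2√2) = 0.4953
|001⟩: (-0.6036 + 0.7973)/(2√2) = 0.06848
|010⟩: (-0.6036 - 0.7973)/(2√2) = -0.4953
|011⟩: (0.6036 - 0.7973)/(2√2) = -0.06848
|100⟩: (0.6036 - 0.7973)/(2√2) = -0.06848
|101⟩: (-0.6036 - 0.7973)/(2√2) = -0.4953
|110⟩: (-0.6036 + 0.7973)/(2√2) = 0.06848
|111⟩: (0.6036 + 0.7973)/(2√2) = 0.4953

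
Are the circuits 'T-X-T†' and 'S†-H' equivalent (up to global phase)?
No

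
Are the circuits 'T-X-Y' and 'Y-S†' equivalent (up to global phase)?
No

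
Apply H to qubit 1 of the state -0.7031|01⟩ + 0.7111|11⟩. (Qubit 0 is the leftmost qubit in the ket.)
-0.4972|00⟩ + 0.4972|01⟩ + 0.5028|10⟩ - 0.5028|11⟩

H on qubit 1 mixes each pair of kets that differ only in qubit 1: amplitudes (a, b) of (|…0…⟩, |…1…⟩) become ((a + b)/√2, (a − b)/√2). Kets absent from the input have amplitude 0.
(|00⟩, |01⟩): (a, b) = (0, -0.7031) → (-0.4972, 0.4972)
(|10⟩, |11⟩): (a, b) = (0, 0.7111) → (0.5028, -0.5028)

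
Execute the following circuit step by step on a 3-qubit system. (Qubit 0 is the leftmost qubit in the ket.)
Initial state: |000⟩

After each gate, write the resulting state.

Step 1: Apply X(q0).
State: |100⟩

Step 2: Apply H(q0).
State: 1/√2|000⟩ - 1/√2|100⟩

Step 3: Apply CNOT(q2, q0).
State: 1/√2|000⟩ - 1/√2|100⟩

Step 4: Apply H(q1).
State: 1/2|000⟩ + 1/2|010⟩ - 1/2|100⟩ - 1/2|110⟩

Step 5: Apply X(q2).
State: 1/2|001⟩ + 1/2|011⟩ - 1/2|101⟩ - 1/2|111⟩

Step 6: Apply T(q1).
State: 1/2|001⟩ + (1/√8 + (1/√8)i)|011⟩ - 1/2|101⟩ + (-1/√8 - (1/√8)i)|111⟩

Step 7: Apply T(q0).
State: 1/2|001⟩ + (1/√8 + (1/√8)i)|011⟩ + (-1/√8 - (1/√8)i)|101⟩ - (1/2)i|111⟩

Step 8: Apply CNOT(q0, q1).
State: 1/2|001⟩ + (1/√8 + (1/√8)i)|011⟩ - (1/2)i|101⟩ + (-1/√8 - (1/√8)i)|111⟩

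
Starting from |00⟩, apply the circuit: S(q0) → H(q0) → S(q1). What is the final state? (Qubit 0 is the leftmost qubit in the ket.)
1/√2|00⟩ + 1/√2|10⟩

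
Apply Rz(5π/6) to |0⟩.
(0.2588 - 0.9659i)|0⟩

Rz(5π/6) = [[e^(−iθ/2), 0], [0, e^(iθ/2)]] with e^(±iθ/2) = cos(θ/2) ± i·sin(θ/2); θ = 5π/6, cos(θ/2) ≈ 0.258819, sin(θ/2) ≈ 0.965926.
With a = amp(|0⟩) = 1 and b = amp(|1⟩) = 0:
new amp(|0⟩) = (0.258819 - 0.965926i)·a = (0.2588 - 0.9659i)
new amp(|1⟩) = (0.258819 + 0.965926i)·b = 0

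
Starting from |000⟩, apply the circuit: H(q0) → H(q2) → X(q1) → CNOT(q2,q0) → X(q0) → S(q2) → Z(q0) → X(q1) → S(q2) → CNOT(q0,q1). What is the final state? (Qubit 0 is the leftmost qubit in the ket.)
1/2|000⟩ - 1/2|001⟩ - 1/2|110⟩ + 1/2|111⟩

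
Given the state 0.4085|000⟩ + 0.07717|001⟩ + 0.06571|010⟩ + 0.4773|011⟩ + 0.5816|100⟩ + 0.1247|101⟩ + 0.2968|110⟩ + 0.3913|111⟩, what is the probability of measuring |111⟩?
0.1531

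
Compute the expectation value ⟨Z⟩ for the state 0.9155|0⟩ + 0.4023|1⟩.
0.6763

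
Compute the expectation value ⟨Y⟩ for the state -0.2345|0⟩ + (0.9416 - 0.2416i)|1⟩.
0.1133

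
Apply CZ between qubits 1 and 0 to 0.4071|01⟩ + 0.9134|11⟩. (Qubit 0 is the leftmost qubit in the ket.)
0.4071|01⟩ - 0.9134|11⟩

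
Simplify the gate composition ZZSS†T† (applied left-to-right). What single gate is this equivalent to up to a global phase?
T†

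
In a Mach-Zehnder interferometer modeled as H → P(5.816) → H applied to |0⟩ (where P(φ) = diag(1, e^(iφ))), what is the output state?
(0.9464 - 0.2252i)|0⟩ + (0.05358 + 0.2252i)|1⟩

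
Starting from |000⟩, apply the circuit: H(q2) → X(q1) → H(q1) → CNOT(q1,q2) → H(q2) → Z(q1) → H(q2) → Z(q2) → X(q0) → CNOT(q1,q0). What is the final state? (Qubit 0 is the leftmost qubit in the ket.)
1/2|010⟩ - 1/2|011⟩ + 1/2|100⟩ - 1/2|101⟩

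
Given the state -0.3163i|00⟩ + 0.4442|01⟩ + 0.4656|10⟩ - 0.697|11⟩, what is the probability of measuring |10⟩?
0.2168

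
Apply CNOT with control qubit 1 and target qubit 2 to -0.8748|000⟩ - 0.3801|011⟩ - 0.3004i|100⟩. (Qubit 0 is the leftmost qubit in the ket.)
-0.8748|000⟩ - 0.3801|010⟩ - 0.3004i|100⟩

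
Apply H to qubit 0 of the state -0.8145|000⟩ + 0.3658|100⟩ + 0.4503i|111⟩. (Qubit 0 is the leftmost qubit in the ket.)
-0.3173|000⟩ + 0.3184i|011⟩ - 0.8346|100⟩ - 0.3184i|111⟩

H on qubit 0 mixes each pair of kets that differ only in qubit 0: amplitudes (a, b) of (|…0…⟩, |…1…⟩) become ((a + b)/√2, (a − b)/√2). Kets absent from the input have amplitude 0.
(|000⟩, |100⟩): (a, b) = (-0.8145, 0.3658) → (-0.3173, -0.8346)
(|011⟩, |111⟩): (a, b) = (0, 0.4503i) → (0.3184i, -0.3184i)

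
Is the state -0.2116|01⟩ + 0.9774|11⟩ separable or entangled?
Separable

Writing the state as a|00⟩ + b|01⟩ + c|10⟩ + d|11⟩, it is a product state iff ad − bc = 0.
Here (a, b, c, d) = (0, -0.2116, 0, 0.9774): ad − bc = (0)(0.9774) − (-0.2116)(0) = 0, so the state is separable.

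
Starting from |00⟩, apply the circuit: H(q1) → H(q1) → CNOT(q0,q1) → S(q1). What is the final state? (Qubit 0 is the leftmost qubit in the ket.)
|00⟩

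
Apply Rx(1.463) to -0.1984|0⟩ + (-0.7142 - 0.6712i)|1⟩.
(-0.596 + 0.4771i)|0⟩ + (-0.5315 - 0.367i)|1⟩

Rx(1.463) = [[cos(θ/2), −i·sin(θ/2)], [−i·sin(θ/2), cos(θ/2)]]; θ = 1.463, cos(θ/2) ≈ 0.744173, sin(θ/2) ≈ 0.667987.
With a = amp(|0⟩) = -0.1984 and b = amp(|1⟩) = (-0.7142 - 0.6712i):
new amp(|0⟩) = (0.744173)·a + (-0.667987i)·b = (-0.596 + 0.4771i)
new amp(|1⟩) = (-0.667987i)·a + (0.744173)·b = (-0.5315 - 0.367i)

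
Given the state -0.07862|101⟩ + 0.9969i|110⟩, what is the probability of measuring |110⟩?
0.9938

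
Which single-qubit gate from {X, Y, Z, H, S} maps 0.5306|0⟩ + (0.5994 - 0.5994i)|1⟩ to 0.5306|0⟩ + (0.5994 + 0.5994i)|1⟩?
S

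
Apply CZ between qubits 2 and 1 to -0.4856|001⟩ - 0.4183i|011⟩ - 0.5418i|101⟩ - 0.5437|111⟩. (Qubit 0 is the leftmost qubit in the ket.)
-0.4856|001⟩ + 0.4183i|011⟩ - 0.5418i|101⟩ + 0.5437|111⟩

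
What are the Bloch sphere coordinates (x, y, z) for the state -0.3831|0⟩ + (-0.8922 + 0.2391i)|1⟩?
(0.6836, -0.1832, -0.7064)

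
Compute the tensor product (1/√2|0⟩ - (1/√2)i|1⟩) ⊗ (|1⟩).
1/√2|01⟩ - (1/√2)i|11⟩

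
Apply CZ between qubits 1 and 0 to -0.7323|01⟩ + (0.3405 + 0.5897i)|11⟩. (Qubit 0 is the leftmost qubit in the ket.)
-0.7323|01⟩ + (-0.3405 - 0.5897i)|11⟩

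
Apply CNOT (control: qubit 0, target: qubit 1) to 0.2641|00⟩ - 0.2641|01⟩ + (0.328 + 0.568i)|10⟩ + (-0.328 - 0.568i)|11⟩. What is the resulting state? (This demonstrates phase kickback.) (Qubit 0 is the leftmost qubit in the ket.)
0.2641|00⟩ - 0.2641|01⟩ + (-0.328 - 0.568i)|10⟩ + (0.328 + 0.568i)|11⟩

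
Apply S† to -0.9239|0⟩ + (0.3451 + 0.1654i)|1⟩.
-0.9239|0⟩ + (0.1654 - 0.3451i)|1⟩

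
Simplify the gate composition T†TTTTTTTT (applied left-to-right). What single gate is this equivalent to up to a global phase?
T†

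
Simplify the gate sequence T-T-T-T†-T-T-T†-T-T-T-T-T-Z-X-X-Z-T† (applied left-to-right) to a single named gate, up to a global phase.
T†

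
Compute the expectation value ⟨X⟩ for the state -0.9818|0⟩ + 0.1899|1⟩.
-0.3729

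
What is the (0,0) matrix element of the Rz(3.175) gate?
(-0.0167 - 0.9999i)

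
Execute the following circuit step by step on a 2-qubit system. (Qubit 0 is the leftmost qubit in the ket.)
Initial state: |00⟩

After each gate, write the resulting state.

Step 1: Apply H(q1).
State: 1/√2|00⟩ + 1/√2|01⟩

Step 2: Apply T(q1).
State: 1/√2|00⟩ + (1/2 + (1/2)i)|01⟩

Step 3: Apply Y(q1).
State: (1/2 - (1/2)i)|00⟩ + (1/√2)i|01⟩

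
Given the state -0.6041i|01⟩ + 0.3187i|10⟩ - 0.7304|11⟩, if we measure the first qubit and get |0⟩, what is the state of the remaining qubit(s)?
-i|1⟩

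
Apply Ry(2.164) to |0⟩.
0.4696|0⟩ + 0.8829|1⟩

Ry(2.164) = [[cos(θ/2), −sin(θ/2)], [sin(θ/2), cos(θ/2)]]; θ = 2.164, cos(θ/2) ≈ 0.469564, sin(θ/2) ≈ 0.882899.
With a = amp(|0⟩) = 1 and b = amp(|1⟩) = 0:
new amp(|0⟩) = (0.469564)·a + (-0.882899)·b = 0.4696
new amp(|1⟩) = (0.882899)·a + (0.469564)·b = 0.8829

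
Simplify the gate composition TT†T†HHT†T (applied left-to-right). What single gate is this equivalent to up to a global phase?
T†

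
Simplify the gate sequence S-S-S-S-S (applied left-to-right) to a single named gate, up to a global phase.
S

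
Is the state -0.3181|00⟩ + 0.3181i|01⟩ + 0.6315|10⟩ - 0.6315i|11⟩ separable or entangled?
Separable

Writing the state as a|00⟩ + b|01⟩ + c|10⟩ + d|11⟩, it is a product state iff ad − bc = 0.
Here (a, b, c, d) = (-0.3181, 0.3181i, 0.6315, -0.6315i): ad − bc = (-0.3181)(-0.6315i) − (0.3181i)(0.6315) = 0, so the state is separable.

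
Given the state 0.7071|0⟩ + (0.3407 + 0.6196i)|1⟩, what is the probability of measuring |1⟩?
0.5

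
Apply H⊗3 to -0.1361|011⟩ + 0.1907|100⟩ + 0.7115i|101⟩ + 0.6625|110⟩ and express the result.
(0.2535 + 0.2516i)|000⟩ + (0.3498 - 0.2516i)|001⟩ + (-0.1187 + 0.2516i)|010⟩ + (-0.2149 - 0.2516i)|011⟩ + (-0.3498 - 0.2516i)|100⟩ + (-0.2535 + 0.2516i)|101⟩ + (0.2149 - 0.2516i)|110⟩ + (0.1187 + 0.2516i)|111⟩

H⊗3 gives amp(|y⟩) = (1/2√2) Σ_x (−1)^(x·y) amp(|x⟩), where x·y is the number of positions in which both x and y have a 1.
|000⟩: (-0.1361 + 0.1907 + 0.7115i + 0.6625)/(2√2) = (0.2535 + 0.2516i)
|001⟩: (0.1361 + 0.1907 - 0.7115i + 0.6625)/(2√2) = (0.3498 - 0.2516i)
|010⟩: (0.1361 + 0.1907 + 0.7115i - 0.6625)/(2√2) = (-0.1187 + 0.2516i)
|011⟩: (-0.1361 + 0.1907 - 0.7115i - 0.6625)/(2√2) = (-0.2149 - 0.2516i)
|100⟩: (-0.1361 - 0.1907 - 0.7115i - 0.6625)/(2√2) = (-0.3498 - 0.2516i)
|101⟩: (0.1361 - 0.1907 + 0.7115i - 0.6625)/(2√2) = (-0.2535 + 0.2516i)
|110⟩: (0.1361 - 0.1907 - 0.7115i + 0.6625)/(2√2) = (0.2149 - 0.2516i)
|111⟩: (-0.1361 - 0.1907 + 0.7115i + 0.6625)/(2√2) = (0.1187 + 0.2516i)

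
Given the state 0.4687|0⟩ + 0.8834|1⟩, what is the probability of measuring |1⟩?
0.7804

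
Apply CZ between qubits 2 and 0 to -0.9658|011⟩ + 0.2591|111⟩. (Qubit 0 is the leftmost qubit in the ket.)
-0.9658|011⟩ - 0.2591|111⟩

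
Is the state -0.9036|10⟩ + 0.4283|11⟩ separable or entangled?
Separable

Writing the state as a|00⟩ + b|01⟩ + c|10⟩ + d|11⟩, it is a product state iff ad − bc = 0.
Here (a, b, c, d) = (0, 0, -0.9036, 0.4283): ad − bc = (0)(0.4283) − (0)(-0.9036) = 0, so the state is separable.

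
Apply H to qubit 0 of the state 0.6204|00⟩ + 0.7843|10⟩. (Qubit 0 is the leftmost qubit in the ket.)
0.9933|00⟩ - 0.1159|10⟩

H on qubit 0 mixes each pair of kets that differ only in qubit 0: amplitudes (a, b) of (|…0…⟩, |…1…⟩) become ((a + b)/√2, (a − b)/√2). Kets absent from the input have amplitude 0.
(|00⟩, |10⟩): (a, b) = (0.6204, 0.7843) → (0.9933, -0.1159)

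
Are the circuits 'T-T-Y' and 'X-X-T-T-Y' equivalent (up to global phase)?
Yes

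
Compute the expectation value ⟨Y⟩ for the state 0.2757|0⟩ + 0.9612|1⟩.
0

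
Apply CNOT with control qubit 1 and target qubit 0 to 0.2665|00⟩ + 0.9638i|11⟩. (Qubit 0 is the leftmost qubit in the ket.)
0.2665|00⟩ + 0.9638i|01⟩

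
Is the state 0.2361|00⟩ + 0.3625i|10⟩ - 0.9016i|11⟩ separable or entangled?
Entangled

Writing the state as a|00⟩ + b|01⟩ + c|10⟩ + d|11⟩, it is a product state iff ad − bc = 0.
Here (a, b, c, d) = (0.2361, 0, 0.3625i, -0.9016i): ad − bc = (0.2361)(-0.9016i) − (0)(0.3625i) = -0.2129i ≠ 0, so the state is entangled.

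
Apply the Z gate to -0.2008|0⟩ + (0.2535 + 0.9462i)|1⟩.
-0.2008|0⟩ + (-0.2535 - 0.9462i)|1⟩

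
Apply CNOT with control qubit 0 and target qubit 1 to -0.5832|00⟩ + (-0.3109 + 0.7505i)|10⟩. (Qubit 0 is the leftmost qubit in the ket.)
-0.5832|00⟩ + (-0.3109 + 0.7505i)|11⟩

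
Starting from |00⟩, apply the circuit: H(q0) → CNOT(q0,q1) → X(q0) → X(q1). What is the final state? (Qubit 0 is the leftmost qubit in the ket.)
1/√2|00⟩ + 1/√2|11⟩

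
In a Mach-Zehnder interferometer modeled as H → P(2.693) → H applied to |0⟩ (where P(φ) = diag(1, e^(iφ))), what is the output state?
(0.04947 + 0.2168i)|0⟩ + (0.9505 - 0.2168i)|1⟩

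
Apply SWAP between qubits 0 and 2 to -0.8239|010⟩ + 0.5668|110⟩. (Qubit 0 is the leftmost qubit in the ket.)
-0.8239|010⟩ + 0.5668|011⟩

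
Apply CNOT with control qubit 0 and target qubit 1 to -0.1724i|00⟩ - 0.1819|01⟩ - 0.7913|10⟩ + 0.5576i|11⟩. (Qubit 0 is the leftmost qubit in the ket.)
-0.1724i|00⟩ - 0.1819|01⟩ + 0.5576i|10⟩ - 0.7913|11⟩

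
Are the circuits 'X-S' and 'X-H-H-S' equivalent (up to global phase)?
Yes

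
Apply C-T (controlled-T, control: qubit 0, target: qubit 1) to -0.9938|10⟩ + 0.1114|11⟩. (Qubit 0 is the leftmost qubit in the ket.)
-0.9938|10⟩ + (0.07877 + 0.07877i)|11⟩

C-T leaves the control-|0⟩ kets |00⟩, |01⟩ unchanged and applies T to qubit 1 on the control-|1⟩ pair (|10⟩, |11⟩).
T = [[1, 0], [0, (1/√2 + (1/√2)i)]].
With a = amp(|10⟩) = -0.9938 and b = amp(|11⟩) = 0.1114:
new amp(|10⟩) = (1)·a = -0.9938
new amp(|11⟩) = (1/√2 + (1/√2)i)·b = (0.07877 + 0.07877i)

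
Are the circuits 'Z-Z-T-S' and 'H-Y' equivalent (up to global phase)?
No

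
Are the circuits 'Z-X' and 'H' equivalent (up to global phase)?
No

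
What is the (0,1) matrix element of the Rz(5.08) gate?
0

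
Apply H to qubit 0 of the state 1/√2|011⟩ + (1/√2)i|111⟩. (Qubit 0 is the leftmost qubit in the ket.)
(1/2 + (1/2)i)|011⟩ + (1/2 - (1/2)i)|111⟩

H on qubit 0 mixes each pair of kets that differ only in qubit 0: amplitudes (a, b) of (|…0…⟩, |…1…⟩) become ((a + b)/√2, (a − b)/√2). Kets absent from the input have amplitude 0.
(|011⟩, |111⟩): (a, b) = (1/√2, (1/√2)i) → ((1/2 + (1/2)i), (1/2 - (1/2)i))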